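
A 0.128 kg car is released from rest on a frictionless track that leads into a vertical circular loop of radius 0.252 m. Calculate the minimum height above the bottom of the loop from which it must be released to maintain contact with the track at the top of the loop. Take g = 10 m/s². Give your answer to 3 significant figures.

h = 0.630 m

At the top, for minimum speed gravity alone supplies the centripetal force: mg = mv_top²/r ⇒ v_top² = gr = 2.520 m²/s²
Energy conservation from release height h to the top (height 2r): mgh = ½mv_top² + mg(2r)
h = v_top²/(2g) + 2r = r/2 + 2r = 5r/2 = 0.6300 m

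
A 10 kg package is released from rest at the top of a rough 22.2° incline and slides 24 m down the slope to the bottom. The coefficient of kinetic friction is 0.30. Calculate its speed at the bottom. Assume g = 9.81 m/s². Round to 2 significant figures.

Energy: mgh = ½mv² + W_f, with h = L sinθ and W_f = μ_k (mg cosθ) L
mgh = mgL sinθ = (10)(9.81)(24)sin22.2° = 889.59 J
W_f = μ_k mg cosθ · L = (0.30)(10)(9.81)cos22.2°·24 = 654.0 J
½mv² = 889.59 − 654.0 = 235.63 J
v = √(2 × 235.63/10) = 6.865 m/s

v = 6.9 m/s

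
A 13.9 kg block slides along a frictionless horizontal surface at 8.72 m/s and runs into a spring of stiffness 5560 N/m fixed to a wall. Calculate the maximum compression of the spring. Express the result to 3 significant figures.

x = 0.436 m

At max compression the block is momentarily at rest: ½mv² = ½kx²
x = v√(m/k) = 8.72 × √(13.9/5560) = 0.4360 m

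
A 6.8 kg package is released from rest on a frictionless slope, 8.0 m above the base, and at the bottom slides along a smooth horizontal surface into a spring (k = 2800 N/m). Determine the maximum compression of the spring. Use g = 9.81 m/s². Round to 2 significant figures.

At max compression the package is momentarily at rest: mgh = ½kx²
x = √(2mgh/k) = √(2 × 6.8 × 9.81 × 8.0 / 2800) = 0.6174 m

x = 0.62 m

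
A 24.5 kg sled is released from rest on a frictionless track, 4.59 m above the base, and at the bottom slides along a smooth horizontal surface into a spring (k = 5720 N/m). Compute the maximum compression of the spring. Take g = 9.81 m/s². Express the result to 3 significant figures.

At max compression the sled is momentarily at rest: mgh = ½kx²
x = √(2mgh/k) = √(2 × 24.5 × 9.81 × 4.59 / 5720) = 0.6211 m

x = 0.621 m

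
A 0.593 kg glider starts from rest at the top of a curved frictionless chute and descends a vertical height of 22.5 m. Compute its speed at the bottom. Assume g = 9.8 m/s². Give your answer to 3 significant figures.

Equating total energy at the two states: mgh = ½mv²
v = √(2gh) = √(2 × 9.8 × 22.5) = √441.00 = 21.00 m/s

v = 21.0 m/s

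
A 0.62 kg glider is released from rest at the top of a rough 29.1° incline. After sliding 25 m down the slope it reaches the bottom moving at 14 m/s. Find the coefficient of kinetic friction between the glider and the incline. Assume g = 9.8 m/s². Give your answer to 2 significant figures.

μ_k = 0.099

The energy dissipated by friction is the PE lost minus the KE gained:
mgL sinθ = 73.874 J; ½mv² = 60.760 J
W_f = 73.874 − 60.760 = 13.11 J
μ_k = W_f/(mg cosθ · L) = 13.11/(5.309 × 25) = 0.09881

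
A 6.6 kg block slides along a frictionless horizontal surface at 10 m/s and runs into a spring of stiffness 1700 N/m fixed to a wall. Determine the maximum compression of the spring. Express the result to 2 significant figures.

x = 0.62 m

Conservation of energy between contact and max compression: ½mv² = ½kx²
x = v√(m/k) = 10 × √(6.6/1700) = 0.6231 m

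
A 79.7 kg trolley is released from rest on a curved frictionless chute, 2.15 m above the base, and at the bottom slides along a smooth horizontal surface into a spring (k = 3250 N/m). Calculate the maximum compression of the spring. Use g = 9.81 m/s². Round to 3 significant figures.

x = 1.02 m

Energy conservation (no friction) from release to max compression: mgh = ½kx²
x = √(2mgh/k) = √(2 × 79.7 × 9.81 × 2.15 / 3250) = 1.017 m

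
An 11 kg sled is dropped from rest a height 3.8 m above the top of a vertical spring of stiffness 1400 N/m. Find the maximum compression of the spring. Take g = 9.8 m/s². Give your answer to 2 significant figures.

x = 0.85 m

Measuring PE from the top of the relaxed spring, at max compression the sled has dropped H + x with zero KE, so:
mg(H + x) = ½kx²
½(1400)x² − (11)(9.8)x − (11)(9.8)(3.8) = 0
700.0x² − 107.8x − 409.6 = 0
x = [107.8 + √(11621 + 1.1470e+06)]/(2 × 700.0) = 0.8458 m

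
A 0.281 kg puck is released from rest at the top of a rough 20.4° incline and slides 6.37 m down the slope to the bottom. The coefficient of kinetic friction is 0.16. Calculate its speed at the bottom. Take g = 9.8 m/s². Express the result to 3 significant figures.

v = 4.98 m/s

Energy: mgh = ½mv² + W_f, with h = L sinθ and W_f = μ_k (mg cosθ) L
mgh = mgL sinθ = (0.281)(9.8)(6.37)sin20.4° = 6.1145 J
W_f = μ_k mg cosθ · L = (0.16)(0.281)(9.8)cos20.4°·6.37 = 2.631 J
½mv² = 6.1145 − 2.631 = 3.4839 J
v = √(2 × 3.4839/0.281) = 4.980 m/s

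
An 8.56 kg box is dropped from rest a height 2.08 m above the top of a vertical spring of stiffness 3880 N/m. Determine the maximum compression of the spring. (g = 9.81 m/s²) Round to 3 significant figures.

x = 0.322 m

Measuring PE from the top of the relaxed spring, at max compression the box has dropped H + x with zero KE, so:
mg(H + x) = ½kx²
½(3880)x² − (8.56)(9.81)x − (8.56)(9.81)(2.08) = 0
1940x² − 83.97x − 174.7 = 0
x = [83.97 + √(7052 + 1.3554e+06)]/(2 × 1940) = 0.3225 m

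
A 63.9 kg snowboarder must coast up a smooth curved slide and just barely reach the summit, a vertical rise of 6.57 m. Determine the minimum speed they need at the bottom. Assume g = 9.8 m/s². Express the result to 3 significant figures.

At the top they are momentarily at rest, so all KE converts to PE: ½mv² = mgh
v = √(2gh) = √(2 × 9.8 × 6.57) = 11.35 m/s

v = 11.3 m/s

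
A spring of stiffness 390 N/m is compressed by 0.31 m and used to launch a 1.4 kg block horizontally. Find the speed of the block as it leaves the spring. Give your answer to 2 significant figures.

Spring PE converts entirely to kinetic energy: ½kx² = ½mv²
v = x√(k/m) = 0.31 × √(390/1.4) = 5.174 m/s

v = 5.2 m/s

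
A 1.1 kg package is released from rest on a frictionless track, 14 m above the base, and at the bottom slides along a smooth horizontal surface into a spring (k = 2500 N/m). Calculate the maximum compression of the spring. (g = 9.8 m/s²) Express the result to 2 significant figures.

At max compression the package is momentarily at rest: mgh = ½kx²
x = √(2mgh/k) = √(2 × 1.1 × 9.8 × 14 / 2500) = 0.3475 m

x = 0.35 m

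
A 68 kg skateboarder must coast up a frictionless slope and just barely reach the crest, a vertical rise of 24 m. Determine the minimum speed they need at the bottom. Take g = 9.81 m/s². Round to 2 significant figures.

At the top they are momentarily at rest, so all KE converts to PE: ½mv² = mgh
v = √(2gh) = √(2 × 9.81 × 24) = 21.70 m/s

v = 22 m/s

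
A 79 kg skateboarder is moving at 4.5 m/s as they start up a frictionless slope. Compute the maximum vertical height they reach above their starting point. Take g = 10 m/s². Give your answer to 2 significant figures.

Setting KE at the bottom equal to PE gained: ½mv² = mgh
h = v²/(2g) = 4.5²/(2 × 10) = 1.012 m

h = 1.0 m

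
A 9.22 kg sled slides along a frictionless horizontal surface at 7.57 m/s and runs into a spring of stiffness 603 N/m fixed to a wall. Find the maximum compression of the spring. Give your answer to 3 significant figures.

x = 0.936 m

All KE is stored as spring PE at maximum compression: ½mv² = ½kx²
x = v√(m/k) = 7.57 × √(9.22/603) = 0.9361 m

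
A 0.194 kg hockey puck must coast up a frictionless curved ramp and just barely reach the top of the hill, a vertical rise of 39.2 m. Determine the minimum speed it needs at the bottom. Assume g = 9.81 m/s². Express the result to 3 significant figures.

v = 27.7 m/s

At the top it is momentarily at rest, so all KE converts to PE: ½mv² = mgh
v = √(2gh) = √(2 × 9.81 × 39.2) = 27.73 m/s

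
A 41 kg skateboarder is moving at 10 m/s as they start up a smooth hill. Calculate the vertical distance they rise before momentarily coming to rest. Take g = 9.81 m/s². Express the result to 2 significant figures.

By energy conservation, ½mv² = mgh
h = v²/(2g) = 10²/(2 × 9.81) = 5.097 m

h = 5.1 m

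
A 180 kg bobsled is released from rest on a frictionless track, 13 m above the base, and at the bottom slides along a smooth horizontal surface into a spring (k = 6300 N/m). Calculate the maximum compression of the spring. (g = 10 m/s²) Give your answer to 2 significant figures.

x = 2.7 m

At max compression the bobsled is momentarily at rest: mgh = ½kx²
x = √(2mgh/k) = √(2 × 180 × 10 × 13 / 6300) = 2.726 m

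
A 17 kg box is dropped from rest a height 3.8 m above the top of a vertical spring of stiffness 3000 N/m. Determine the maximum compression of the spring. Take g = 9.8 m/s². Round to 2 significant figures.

x = 0.71 m

Let x be the compression. The total drop is H + x, and the box is instantaneously at rest at max compression, so energy conservation gives:
mg(H + x) = ½kx²
½(3000)x² − (17)(9.8)x − (17)(9.8)(3.8) = 0
1500x² − 166.6x − 633.1 = 0
x = [166.6 + √(27756 + 3.7985e+06)]/(2 × 1500) = 0.7076 m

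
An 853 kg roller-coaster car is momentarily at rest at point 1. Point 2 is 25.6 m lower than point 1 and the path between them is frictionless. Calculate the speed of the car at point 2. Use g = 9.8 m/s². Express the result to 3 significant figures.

v = 22.4 m/s

Energy conservation between the two points: mgh = ½mv²
v = √(2gh) = √(2 × 9.8 × 25.6) = √501.76 = 22.40 m/s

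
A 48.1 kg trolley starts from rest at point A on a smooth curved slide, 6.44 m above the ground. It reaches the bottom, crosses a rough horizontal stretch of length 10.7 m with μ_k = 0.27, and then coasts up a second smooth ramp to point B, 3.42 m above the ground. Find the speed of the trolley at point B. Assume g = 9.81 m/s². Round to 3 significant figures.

Energy at A: mgh₁ = (48.1)(9.81)(6.44) = 3038.8 J
Friction loss: W_f = μ_k mg d = 1363 J
At B: ½mv² + mgh₂ = mgh₁ − W_f
½mv² = 3038.8 − 1363 − 1613.8 = 61.814 J
v = √(2 × 61.814/48.1) = 1.603 m/s

v = 1.60 m/s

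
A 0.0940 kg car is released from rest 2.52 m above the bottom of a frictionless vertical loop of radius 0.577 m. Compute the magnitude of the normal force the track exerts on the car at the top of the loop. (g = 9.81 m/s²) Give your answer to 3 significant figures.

Energy from release to top (height 2r): mgh = ½mv_top² + mg(2r)
v_top² = 2g(h − 2r) = 2(9.81)(2.52 − 1.154) = 26.801 m²/s²
At the top, both N and weight point toward the centre: N + mg = mv_top²/r
N = m(v_top²/r − g) = 0.0940(26.801/0.577 − 9.81) = 3.444 N

N = 3.44 N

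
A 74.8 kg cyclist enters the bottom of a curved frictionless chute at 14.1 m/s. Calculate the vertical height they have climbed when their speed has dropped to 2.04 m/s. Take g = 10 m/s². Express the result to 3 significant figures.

Conservation of energy: ½mv₁² = ½mv₂² + mgh
h = (v₁² − v₂²)/(2g) = (14.1² − 2.04²)/(2 × 10) = 9.732 m

h = 9.73 m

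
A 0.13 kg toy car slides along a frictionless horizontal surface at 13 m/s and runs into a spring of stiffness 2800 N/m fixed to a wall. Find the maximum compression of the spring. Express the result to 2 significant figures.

Conservation of energy between contact and max compression: ½mv² = ½kx²
x = v√(m/k) = 13 × √(0.13/2800) = 0.08858 m

x = 0.089 m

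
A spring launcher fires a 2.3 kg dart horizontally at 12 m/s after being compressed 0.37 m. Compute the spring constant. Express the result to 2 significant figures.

k = 2400 N/m

½kx² = ½mv²
k = mv²/x² = (2.3)(12)²/(0.37)² = 2419 N/m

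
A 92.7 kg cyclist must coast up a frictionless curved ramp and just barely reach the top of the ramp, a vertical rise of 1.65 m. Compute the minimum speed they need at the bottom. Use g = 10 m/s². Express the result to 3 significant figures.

v = 5.74 m/s

At the top they are momentarily at rest, so all KE converts to PE: ½mv² = mgh
v = √(2gh) = √(2 × 10 × 1.65) = 5.745 m/s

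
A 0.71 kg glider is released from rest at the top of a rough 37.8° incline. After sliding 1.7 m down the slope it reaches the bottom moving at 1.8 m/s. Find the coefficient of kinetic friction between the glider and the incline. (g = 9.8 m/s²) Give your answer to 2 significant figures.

μ_k = 0.65

Energy balance down the incline: mg L sinθ − ½mv² = μ_k (mg cosθ) L
mgL sinθ = 7.2498 J; ½mv² = 1.1502 J
W_f = 7.2498 − 1.1502 = 6.100 J
μ_k = W_f/(mg cosθ · L) = 6.100/(5.498 × 1.7) = 0.6526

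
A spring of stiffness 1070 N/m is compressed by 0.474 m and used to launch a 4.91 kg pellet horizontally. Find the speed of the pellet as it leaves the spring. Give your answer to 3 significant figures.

Conservation of energy: ½kx² = ½mv²
v = x√(k/m) = 0.474 × √(1070/4.91) = 6.997 m/s

v = 7.00 m/s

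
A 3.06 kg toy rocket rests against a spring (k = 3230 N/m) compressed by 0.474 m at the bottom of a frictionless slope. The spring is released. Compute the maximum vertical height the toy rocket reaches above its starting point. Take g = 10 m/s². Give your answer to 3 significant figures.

h = 11.9 m

All spring PE becomes gravitational PE at the highest point: ½kx² = mgh
h = kx²/(2mg) = (3230)(0.474)²/(2 × 3.06 × 10) = 11.86 m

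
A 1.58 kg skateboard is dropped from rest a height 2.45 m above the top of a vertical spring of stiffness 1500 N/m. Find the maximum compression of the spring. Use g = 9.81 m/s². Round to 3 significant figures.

Let x be the compression. The total drop is H + x, and the skateboard is instantaneously at rest at max compression, so energy conservation gives:
mg(H + x) = ½kx²
½(1500)x² − (1.58)(9.81)x − (1.58)(9.81)(2.45) = 0
750.0x² − 15.50x − 37.97 = 0
x = [15.50 + √(240.2 + 113924)]/(2 × 750.0) = 0.2356 m

x = 0.236 m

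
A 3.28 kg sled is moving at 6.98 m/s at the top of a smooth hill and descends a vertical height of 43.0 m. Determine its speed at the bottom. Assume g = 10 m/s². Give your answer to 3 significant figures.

By conservation of mechanical energy, ½mv₀² + mgh = ½mv²
v² = v₀² + 2gh = (6.98)² + 2(10)(43.0) = 908.72
v = √908.72 = 30.14 m/s

v = 30.1 m/s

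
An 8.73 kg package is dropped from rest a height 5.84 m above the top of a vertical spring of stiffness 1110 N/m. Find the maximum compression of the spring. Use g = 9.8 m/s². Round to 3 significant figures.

x = 1.03 m

Let x be the compression. The total drop is H + x, and the package is instantaneously at rest at max compression, so energy conservation gives:
mg(H + x) = ½kx²
½(1110)x² − (8.73)(9.8)x − (8.73)(9.8)(5.84) = 0
555.0x² − 85.55x − 499.6 = 0
x = [85.55 + √(7319 + 1.1092e+06)]/(2 × 555.0) = 1.029 m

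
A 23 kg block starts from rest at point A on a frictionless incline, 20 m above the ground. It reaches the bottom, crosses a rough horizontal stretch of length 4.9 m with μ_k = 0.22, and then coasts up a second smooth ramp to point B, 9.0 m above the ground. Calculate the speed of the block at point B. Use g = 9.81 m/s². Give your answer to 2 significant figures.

v = 14 m/s

Energy at A: mgh₁ = (23)(9.81)(20) = 4512.6 J
Friction loss: W_f = μ_k mg d = 243.2 J
At B: ½mv² + mgh₂ = mgh₁ − W_f
½mv² = 4512.6 − 243.2 − 2030.7 = 2238.7 J
v = √(2 × 2238.7/23) = 13.95 m/s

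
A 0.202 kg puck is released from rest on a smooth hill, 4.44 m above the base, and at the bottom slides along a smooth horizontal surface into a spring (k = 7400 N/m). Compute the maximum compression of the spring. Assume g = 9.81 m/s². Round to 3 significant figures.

Gravitational PE at the top equals spring PE at max compression: mgh = ½kx²
x = √(2mgh/k) = √(2 × 0.202 × 9.81 × 4.44 / 7400) = 0.04876 m

x = 0.0488 m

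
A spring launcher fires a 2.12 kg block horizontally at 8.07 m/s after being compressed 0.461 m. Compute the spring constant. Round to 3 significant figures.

Spring PE at full compression equals KE at release: ½kx² = ½mv²
k = mv²/x² = (2.12)(8.07)²/(0.461)² = 649.7 N/m

k = 650 N/m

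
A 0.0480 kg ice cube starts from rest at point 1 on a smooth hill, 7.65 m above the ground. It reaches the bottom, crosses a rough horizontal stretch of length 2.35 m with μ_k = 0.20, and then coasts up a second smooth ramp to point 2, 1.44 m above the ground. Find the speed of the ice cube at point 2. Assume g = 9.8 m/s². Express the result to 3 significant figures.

Energy at 1: mgh₁ = (0.0480)(9.8)(7.65) = 3.5986 J
Friction loss: W_f = μ_k mg d = 0.2211 J
At 2: ½mv² + mgh₂ = mgh₁ − W_f
½mv² = 3.5986 − 0.2211 − 0.67738 = 2.7001 J
v = √(2 × 2.7001/0.0480) = 10.61 m/s

v = 10.6 m/s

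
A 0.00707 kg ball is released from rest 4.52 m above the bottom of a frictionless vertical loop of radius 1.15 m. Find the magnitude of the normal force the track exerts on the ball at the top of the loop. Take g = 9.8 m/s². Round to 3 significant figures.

Energy from release to top (height 2r): mgh = ½mv_top² + mg(2r)
v_top² = 2g(h − 2r) = 2(9.8)(4.52 − 2.300) = 43.512 m²/s²
At the top, both N and weight point toward the centre: N + mg = mv_top²/r
N = m(v_top²/r − g) = 0.00707(43.512/1.15 − 9.8) = 0.1982 N

N = 0.198 N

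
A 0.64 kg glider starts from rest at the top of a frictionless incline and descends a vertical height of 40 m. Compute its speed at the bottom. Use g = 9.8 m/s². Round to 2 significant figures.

v = 28 m/s

By conservation of mechanical energy, mgh = ½mv²
v = √(2gh) = √(2 × 9.8 × 40) = √784.00 = 28.00 m/s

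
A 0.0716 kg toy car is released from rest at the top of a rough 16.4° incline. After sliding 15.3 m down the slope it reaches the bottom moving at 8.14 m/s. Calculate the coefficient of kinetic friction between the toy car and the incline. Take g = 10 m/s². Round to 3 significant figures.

The energy dissipated by friction is the PE lost minus the KE gained:
mgL sinθ = 3.0930 J; ½mv² = 2.3721 J
W_f = 3.0930 − 2.3721 = 0.7209 J
μ_k = W_f/(mg cosθ · L) = 0.7209/(0.6869 × 15.3) = 0.06860

μ_k = 0.0686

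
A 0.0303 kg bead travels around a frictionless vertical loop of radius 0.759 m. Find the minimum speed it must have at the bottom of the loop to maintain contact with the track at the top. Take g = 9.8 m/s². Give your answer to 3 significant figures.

v = 6.10 m/s

At the top: mg = mv_top²/r ⇒ v_top² = gr = 7.438 m²/s²
Energy from bottom to top (height 2r): ½mv_bot² = ½mv_top² + mg(2r)
v_bot² = gr + 4gr = 5gr = 37.19
v_bot = √(5gr) = 6.098 m/s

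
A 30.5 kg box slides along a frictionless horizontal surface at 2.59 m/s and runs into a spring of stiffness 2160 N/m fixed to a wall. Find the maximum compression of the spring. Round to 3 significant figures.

x = 0.308 m

At max compression the box is momentarily at rest: ½mv² = ½kx²
x = v√(m/k) = 2.59 × √(30.5/2160) = 0.3078 m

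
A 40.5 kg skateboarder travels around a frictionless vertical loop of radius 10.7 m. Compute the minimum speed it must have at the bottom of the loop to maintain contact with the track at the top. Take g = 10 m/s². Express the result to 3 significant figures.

v = 23.1 m/s

At the top: mg = mv_top²/r ⇒ v_top² = gr = 107.0 m²/s²
Energy from bottom to top (height 2r): ½mv_bot² = ½mv_top² + mg(2r)
v_bot² = gr + 4gr = 5gr = 535.0
v_bot = √(5gr) = 23.13 m/s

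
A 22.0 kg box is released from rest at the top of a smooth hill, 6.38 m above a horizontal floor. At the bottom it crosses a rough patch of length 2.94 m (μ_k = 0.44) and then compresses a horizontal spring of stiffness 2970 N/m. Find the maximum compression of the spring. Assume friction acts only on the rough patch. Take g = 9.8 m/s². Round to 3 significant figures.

Initial energy: E₁ = mgh = (22.0)(9.8)(6.38) = 1375.5 J
Friction removes W_f = μ_k mg d = (0.44)(22.0)(9.8)(2.94) = 278.9 J
Energy reaching the spring: E = 1375.5 − 278.9 = 1096.6 J
At max compression ½kx² = E ⇒ x = √(2E/k) = √(2 × 1096.6/2970) = 0.8593 m

x = 0.859 m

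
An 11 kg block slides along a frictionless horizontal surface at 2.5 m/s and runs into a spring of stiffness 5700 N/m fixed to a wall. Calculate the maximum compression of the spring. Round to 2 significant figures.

All KE is stored as spring PE at maximum compression: ½mv² = ½kx²
x = v√(m/k) = 2.5 × √(11/5700) = 0.1098 m

x = 0.11 m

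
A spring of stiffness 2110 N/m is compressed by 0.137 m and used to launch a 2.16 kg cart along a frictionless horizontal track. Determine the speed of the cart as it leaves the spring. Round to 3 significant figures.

v = 4.28 m/s

Conservation of energy: ½kx² = ½mv²
v = x√(k/m) = 0.137 × √(2110/2.16) = 4.282 m/s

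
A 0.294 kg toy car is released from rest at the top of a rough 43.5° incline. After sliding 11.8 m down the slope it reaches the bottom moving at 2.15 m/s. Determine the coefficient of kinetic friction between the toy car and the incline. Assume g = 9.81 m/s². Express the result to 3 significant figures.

The energy dissipated by friction is the PE lost minus the KE gained:
mgL sinθ = 23.427 J; ½mv² = 0.67951 J
W_f = 23.427 − 0.67951 = 22.75 J
μ_k = W_f/(mg cosθ · L) = 22.75/(2.092 × 11.8) = 0.9214

μ_k = 0.921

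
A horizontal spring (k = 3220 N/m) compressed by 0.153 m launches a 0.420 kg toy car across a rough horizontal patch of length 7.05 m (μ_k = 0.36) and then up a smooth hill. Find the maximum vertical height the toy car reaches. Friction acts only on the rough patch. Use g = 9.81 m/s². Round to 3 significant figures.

Spring energy: E₀ = ½kx² = ½(3220)(0.153)² = 37.688 J
Friction: W_f = μ_k mg d = (0.36)(0.420)(9.81)(7.05) = 10.46 J
Energy at base of ramp: E = 37.688 − 10.46 = 27.231 J
At max height all remaining energy is PE: mgh = E ⇒ h = E/(mg) = 27.231/(0.420 × 9.81) = 6.609 m

h = 6.61 m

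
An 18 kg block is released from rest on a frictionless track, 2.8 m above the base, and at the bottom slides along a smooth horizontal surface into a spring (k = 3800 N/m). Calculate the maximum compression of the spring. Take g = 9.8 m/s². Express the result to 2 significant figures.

x = 0.51 m

Gravitational PE at the top equals spring PE at max compression: mgh = ½kx²
x = √(2mgh/k) = √(2 × 18 × 9.8 × 2.8 / 3800) = 0.5099 m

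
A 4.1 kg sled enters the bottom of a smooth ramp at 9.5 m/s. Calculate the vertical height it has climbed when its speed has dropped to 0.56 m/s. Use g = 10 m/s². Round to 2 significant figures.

Energy balance between the two points: ½mv₁² = ½mv₂² + mgh
h = (v₁² − v₂²)/(2g) = (9.5² − 0.56²)/(2 × 10) = 4.497 m

h = 4.5 m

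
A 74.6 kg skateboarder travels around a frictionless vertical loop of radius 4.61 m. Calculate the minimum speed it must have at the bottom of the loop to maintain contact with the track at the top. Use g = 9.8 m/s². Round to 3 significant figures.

At the top: mg = mv_top²/r ⇒ v_top² = gr = 45.18 m²/s²
Energy from bottom to top (height 2r): ½mv_bot² = ½mv_top² + mg(2r)
v_bot² = gr + 4gr = 5gr = 225.9
v_bot = √(5gr) = 15.03 m/s

v = 15.0 m/s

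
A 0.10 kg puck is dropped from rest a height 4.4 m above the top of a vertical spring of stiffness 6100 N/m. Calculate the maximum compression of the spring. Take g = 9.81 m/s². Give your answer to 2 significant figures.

Let x be the compression. The total drop is H + x, and the puck is instantaneously at rest at max compression, so energy conservation gives:
mg(H + x) = ½kx²
½(6100)x² − (0.10)(9.81)x − (0.10)(9.81)(4.4) = 0
3050x² − 0.9810x − 4.316 = 0
x = [0.9810 + √(0.9624 + 52660)]/(2 × 3050) = 0.03778 m

x = 0.038 m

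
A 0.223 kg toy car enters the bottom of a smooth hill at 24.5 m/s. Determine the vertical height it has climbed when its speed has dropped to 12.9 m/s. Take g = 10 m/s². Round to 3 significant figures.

h = 21.7 m

Energy balance between the two points: ½mv₁² = ½mv₂² + mgh
h = (v₁² − v₂²)/(2g) = (24.5² − 12.9²)/(2 × 10) = 21.69 m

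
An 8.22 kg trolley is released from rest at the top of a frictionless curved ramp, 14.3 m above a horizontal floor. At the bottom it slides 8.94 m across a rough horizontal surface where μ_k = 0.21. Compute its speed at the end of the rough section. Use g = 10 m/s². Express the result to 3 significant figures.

Applying the work–energy principle:
mgh = ½mv² + μ_k m g d
W_f = μ_k mg d = (0.21)(8.22)(10)(8.94) = 154.3 J
½mv² = mgh − W_f = 1175.5 − 154.3 = 1021.1 J
v = √(2 × 1021.1/8.22) = 15.76 m/s

v = 15.8 m/s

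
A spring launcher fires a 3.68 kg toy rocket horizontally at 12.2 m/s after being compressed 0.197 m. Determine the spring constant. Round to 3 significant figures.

k = 14100 N/m

½kx² = ½mv²
k = mv²/x² = (3.68)(12.2)²/(0.197)² = 14114 N/m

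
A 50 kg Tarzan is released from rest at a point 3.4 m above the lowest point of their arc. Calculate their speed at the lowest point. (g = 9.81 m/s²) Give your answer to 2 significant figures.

Energy conservation between the two points: mgh = ½mv²
v = √(2gh) = √(2 × 9.81 × 3.4) = √66.708 = 8.167 m/s

v = 8.2 m/s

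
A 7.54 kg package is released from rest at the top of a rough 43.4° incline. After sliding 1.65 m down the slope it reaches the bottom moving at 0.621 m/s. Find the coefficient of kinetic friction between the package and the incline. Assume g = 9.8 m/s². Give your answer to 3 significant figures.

μ_k = 0.929

mgh = ½mv² + μ_k (mg cosθ) L, with h = L sinθ
mgL sinθ = 83.771 J; ½mv² = 1.4539 J
W_f = 83.771 − 1.4539 = 82.32 J
μ_k = W_f/(mg cosθ · L) = 82.32/(53.69 × 1.65) = 0.9292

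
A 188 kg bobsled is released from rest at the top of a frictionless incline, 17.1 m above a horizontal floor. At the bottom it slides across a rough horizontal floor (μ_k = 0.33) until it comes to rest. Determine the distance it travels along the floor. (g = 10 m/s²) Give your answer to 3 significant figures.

d = 51.8 m

Energy bookkeeping (friction removes W_f = μ_k N d):
At rest all PE has been dissipated by friction: mgh = μ_k m g d
d = h/μ_k = 17.1/0.33 = 51.82 m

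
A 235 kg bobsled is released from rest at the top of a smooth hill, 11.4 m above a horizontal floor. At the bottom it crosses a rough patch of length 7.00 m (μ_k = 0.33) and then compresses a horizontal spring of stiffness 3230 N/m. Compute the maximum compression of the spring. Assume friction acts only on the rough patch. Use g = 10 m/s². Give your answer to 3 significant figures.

Initial energy: E₁ = mgh = (235)(10)(11.4) = 26790 J
Friction removes W_f = μ_k mg d = (0.33)(235)(10)(7.00) = 5428 J
Energy reaching the spring: E = 26790 − 5428 = 21362 J
At max compression ½kx² = E ⇒ x = √(2E/k) = √(2 × 21362/3230) = 3.637 m

x = 3.64 m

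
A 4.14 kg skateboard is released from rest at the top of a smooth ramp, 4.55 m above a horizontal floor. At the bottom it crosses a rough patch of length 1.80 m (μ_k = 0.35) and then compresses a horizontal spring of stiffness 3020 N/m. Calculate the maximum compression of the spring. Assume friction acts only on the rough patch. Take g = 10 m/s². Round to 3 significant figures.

x = 0.328 m

Initial energy: E₁ = mgh = (4.14)(10)(4.55) = 188.37 J
Friction removes W_f = μ_k mg d = (0.35)(4.14)(10)(1.80) = 26.08 J
Energy reaching the spring: E = 188.37 − 26.08 = 162.29 J
At max compression ½kx² = E ⇒ x = √(2E/k) = √(2 × 162.29/3020) = 0.3278 m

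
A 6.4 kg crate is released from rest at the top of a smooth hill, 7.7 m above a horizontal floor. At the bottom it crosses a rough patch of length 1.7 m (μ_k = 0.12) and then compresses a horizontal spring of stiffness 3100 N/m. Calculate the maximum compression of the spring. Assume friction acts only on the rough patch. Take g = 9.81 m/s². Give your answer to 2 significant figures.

x = 0.55 m

Initial energy: E₁ = mgh = (6.4)(9.81)(7.7) = 483.44 J
Friction removes W_f = μ_k mg d = (0.12)(6.4)(9.81)(1.7) = 12.81 J
Energy reaching the spring: E = 483.44 − 12.81 = 470.63 J
At max compression ½kx² = E ⇒ x = √(2E/k) = √(2 × 470.63/3100) = 0.5510 m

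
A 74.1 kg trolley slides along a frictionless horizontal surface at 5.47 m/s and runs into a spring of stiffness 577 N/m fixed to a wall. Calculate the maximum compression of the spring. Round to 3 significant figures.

x = 1.96 m

All KE is stored as spring PE at maximum compression: ½mv² = ½kx²
x = v√(m/k) = 5.47 × √(74.1/577) = 1.960 m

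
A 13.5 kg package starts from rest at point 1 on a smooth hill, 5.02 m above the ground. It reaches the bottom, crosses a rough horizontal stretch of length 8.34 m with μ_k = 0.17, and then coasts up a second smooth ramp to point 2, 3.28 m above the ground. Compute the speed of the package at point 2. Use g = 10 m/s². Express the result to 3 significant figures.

Energy at 1: mgh₁ = (13.5)(10)(5.02) = 677.70 J
Friction loss: W_f = μ_k mg d = 191.4 J
At 2: ½mv² + mgh₂ = mgh₁ − W_f
½mv² = 677.70 − 191.4 − 442.80 = 43.497 J
v = √(2 × 43.497/13.5) = 2.539 m/s

v = 2.54 m/s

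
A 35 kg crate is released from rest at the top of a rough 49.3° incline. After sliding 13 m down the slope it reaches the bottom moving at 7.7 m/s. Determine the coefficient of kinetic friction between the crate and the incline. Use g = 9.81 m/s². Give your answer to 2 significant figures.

μ_k = 0.81

The energy dissipated by friction is the PE lost minus the KE gained:
mgL sinθ = 3384.0 J; ½mv² = 1037.6 J
W_f = 3384.0 − 1037.6 = 2346 J
μ_k = W_f/(mg cosθ · L) = 2346/(223.9 × 13) = 0.8061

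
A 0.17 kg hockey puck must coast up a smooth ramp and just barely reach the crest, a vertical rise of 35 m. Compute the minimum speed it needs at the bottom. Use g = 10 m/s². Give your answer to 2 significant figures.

v = 26 m/s

At the top it is momentarily at rest, so all KE converts to PE: ½mv² = mgh
v = √(2gh) = √(2 × 10 × 35) = 26.46 m/s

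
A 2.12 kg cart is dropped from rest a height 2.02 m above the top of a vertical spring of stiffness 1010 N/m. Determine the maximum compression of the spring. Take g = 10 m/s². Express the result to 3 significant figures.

x = 0.313 m

Let x be the compression. The total drop is H + x, and the cart is instantaneously at rest at max compression, so energy conservation gives:
mg(H + x) = ½kx²
½(1010)x² − (2.12)(10)x − (2.12)(10)(2.02) = 0
505.0x² − 21.20x − 42.82 = 0
x = [21.20 + √(449.4 + 86504)]/(2 × 505.0) = 0.3130 m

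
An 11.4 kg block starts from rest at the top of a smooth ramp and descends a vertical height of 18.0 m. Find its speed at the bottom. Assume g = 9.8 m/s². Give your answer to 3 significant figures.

Energy conservation between the two points: mgh = ½mv²
v = √(2gh) = √(2 × 9.8 × 18.0) = √352.80 = 18.78 m/s

v = 18.8 m/s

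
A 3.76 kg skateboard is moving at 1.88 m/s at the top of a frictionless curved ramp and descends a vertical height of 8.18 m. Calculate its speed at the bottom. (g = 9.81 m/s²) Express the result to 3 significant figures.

v = 12.8 m/s

Energy conservation between the two points: ½mv₀² + mgh = ½mv²
The mass cancels from both sides.
v² = v₀² + 2gh = (1.88)² + 2(9.81)(8.18) = 164.03
v = √164.03 = 12.81 m/s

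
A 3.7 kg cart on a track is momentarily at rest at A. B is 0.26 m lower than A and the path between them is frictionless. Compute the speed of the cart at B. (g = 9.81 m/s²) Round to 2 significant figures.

v = 2.3 m/s

Equating total energy at the two states: mgh = ½mv²
The mass cancels from both sides.
v = √(2gh) = √(2 × 9.81 × 0.26) = √5.1012 = 2.259 m/s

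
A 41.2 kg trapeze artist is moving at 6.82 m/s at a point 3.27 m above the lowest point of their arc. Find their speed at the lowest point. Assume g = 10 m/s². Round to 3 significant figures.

Mechanical energy is conserved (no friction): ½mv₀² + mgh = ½mv²
v² = v₀² + 2gh = (6.82)² + 2(10)(3.27) = 111.91
v = √111.91 = 10.58 m/s

v = 10.6 m/s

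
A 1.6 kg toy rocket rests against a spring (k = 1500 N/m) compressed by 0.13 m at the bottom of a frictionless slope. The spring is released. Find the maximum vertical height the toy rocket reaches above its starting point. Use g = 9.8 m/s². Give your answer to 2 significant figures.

All spring PE becomes gravitational PE at the highest point: ½kx² = mgh
h = kx²/(2mg) = (1500)(0.13)²/(2 × 1.6 × 9.8) = 0.8084 m

h = 0.81 m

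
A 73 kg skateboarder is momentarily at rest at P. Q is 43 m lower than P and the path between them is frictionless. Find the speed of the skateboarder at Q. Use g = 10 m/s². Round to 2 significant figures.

Mechanical energy is conserved (no friction): mgh = ½mv²
v = √(2gh) = √(2 × 10 × 43) = √860.00 = 29.33 m/s

v = 29 m/s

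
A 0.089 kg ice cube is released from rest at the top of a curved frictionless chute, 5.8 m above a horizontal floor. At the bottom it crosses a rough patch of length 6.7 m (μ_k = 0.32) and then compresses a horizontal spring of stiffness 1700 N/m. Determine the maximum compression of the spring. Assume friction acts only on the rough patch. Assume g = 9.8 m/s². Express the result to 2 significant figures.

x = 0.061 m

Initial energy: E₁ = mgh = (0.089)(9.8)(5.8) = 5.0588 J
Friction removes W_f = μ_k mg d = (0.32)(0.089)(9.8)(6.7) = 1.870 J
Energy reaching the spring: E = 5.0588 − 1.870 = 3.1888 J
At max compression ½kx² = E ⇒ x = √(2E/k) = √(2 × 3.1888/1700) = 0.06125 m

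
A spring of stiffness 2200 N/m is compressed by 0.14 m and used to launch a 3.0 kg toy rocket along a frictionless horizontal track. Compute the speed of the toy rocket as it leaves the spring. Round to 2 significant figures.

v = 3.8 m/s

The toy rocket leaves the spring when the spring is at natural length, so ½kx² = ½mv²
v = x√(k/m) = 0.14 × √(2200/3.0) = 3.791 m/s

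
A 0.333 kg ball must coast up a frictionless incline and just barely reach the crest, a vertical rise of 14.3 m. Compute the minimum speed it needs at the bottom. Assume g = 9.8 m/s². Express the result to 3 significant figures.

At the top it is momentarily at rest, so all KE converts to PE: ½mv² = mgh
v = √(2gh) = √(2 × 9.8 × 14.3) = 16.74 m/s

v = 16.7 m/s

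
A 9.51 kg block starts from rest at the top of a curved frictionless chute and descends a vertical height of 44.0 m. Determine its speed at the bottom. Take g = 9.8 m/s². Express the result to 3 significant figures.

Energy conservation between the two points: mgh = ½mv²
v = √(2gh) = √(2 × 9.8 × 44.0) = √862.40 = 29.37 m/s

v = 29.4 m/s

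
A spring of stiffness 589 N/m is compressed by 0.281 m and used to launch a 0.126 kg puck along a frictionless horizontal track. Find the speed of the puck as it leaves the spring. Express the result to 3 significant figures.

The puck leaves the spring when the spring is at natural length, so ½kx² = ½mv²
v = x√(k/m) = 0.281 × √(589/0.126) = 19.21 m/s

v = 19.2 m/s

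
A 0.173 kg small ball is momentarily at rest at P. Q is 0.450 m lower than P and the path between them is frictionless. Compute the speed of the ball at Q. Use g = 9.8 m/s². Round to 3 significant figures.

v = 2.97 m/s

By conservation of mechanical energy, mgh = ½mv²
The mass cancels from both sides.
v = √(2gh) = √(2 × 9.8 × 0.450) = √8.8200 = 2.970 m/s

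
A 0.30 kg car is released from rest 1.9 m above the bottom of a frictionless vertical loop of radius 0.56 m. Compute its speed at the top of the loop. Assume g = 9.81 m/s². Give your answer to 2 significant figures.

Energy conservation: mgh = ½mv_top² + mg(2r)
v_top² = 2g(h − 2r) = 2(9.81)(1.9 − 1.120) = 15.30
v_top = 3.912 m/s

v = 3.9 m/s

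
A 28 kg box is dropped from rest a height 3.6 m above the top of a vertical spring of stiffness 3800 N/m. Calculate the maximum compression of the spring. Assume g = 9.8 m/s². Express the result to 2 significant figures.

Let x be the compression. The total drop is H + x, and the box is instantaneously at rest at max compression, so energy conservation gives:
mg(H + x) = ½kx²
½(3800)x² − (28)(9.8)x − (28)(9.8)(3.6) = 0
1900x² − 274.4x − 987.8 = 0
x = [274.4 + √(75295 + 7.5076e+06)]/(2 × 1900) = 0.7969 m

x = 0.80 m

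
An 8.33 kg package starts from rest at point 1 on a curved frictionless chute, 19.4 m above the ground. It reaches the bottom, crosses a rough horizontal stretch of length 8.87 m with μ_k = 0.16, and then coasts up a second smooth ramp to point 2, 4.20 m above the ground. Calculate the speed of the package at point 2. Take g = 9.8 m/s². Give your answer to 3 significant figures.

v = 16.4 m/s

Energy at 1: mgh₁ = (8.33)(9.8)(19.4) = 1583.7 J
Friction loss: W_f = μ_k mg d = 115.9 J
At 2: ½mv² + mgh₂ = mgh₁ − W_f
½mv² = 1583.7 − 115.9 − 342.86 = 1125.0 J
v = √(2 × 1125.0/8.33) = 16.43 m/s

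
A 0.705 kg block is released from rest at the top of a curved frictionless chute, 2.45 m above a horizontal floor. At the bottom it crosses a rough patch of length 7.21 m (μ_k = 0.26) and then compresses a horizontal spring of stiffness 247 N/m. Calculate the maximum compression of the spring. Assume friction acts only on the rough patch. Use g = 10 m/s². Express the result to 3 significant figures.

x = 0.181 m

Initial energy: E₁ = mgh = (0.705)(10)(2.45) = 17.273 J
Friction removes W_f = μ_k mg d = (0.26)(0.705)(10)(7.21) = 13.22 J
Energy reaching the spring: E = 17.273 − 13.22 = 4.0566 J
At max compression ½kx² = E ⇒ x = √(2E/k) = √(2 × 4.0566/247) = 0.1812 m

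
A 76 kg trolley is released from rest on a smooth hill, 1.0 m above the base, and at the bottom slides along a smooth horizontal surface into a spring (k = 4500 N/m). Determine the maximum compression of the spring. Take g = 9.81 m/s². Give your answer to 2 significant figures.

x = 0.58 m

At max compression the trolley is momentarily at rest: mgh = ½kx²
x = √(2mgh/k) = √(2 × 76 × 9.81 × 1.0 / 4500) = 0.5756 m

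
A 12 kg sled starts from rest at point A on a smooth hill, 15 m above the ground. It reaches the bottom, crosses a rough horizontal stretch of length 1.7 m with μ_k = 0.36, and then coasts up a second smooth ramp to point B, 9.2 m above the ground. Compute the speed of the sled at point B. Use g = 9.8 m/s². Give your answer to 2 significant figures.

v = 10 m/s

Energy at A: mgh₁ = (12)(9.8)(15) = 1764.0 J
Friction loss: W_f = μ_k mg d = 71.97 J
At B: ½mv² + mgh₂ = mgh₁ − W_f
½mv² = 1764.0 − 71.97 − 1081.9 = 610.11 J
v = √(2 × 610.11/12) = 10.08 m/s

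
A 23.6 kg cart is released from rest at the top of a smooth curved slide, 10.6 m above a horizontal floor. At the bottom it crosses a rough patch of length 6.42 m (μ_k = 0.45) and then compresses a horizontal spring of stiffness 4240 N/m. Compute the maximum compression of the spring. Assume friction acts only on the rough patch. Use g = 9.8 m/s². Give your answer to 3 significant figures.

x = 0.917 m

Initial energy: E₁ = mgh = (23.6)(9.8)(10.6) = 2451.6 J
Friction removes W_f = μ_k mg d = (0.45)(23.6)(9.8)(6.42) = 668.2 J
Energy reaching the spring: E = 2451.6 − 668.2 = 1783.4 J
At max compression ½kx² = E ⇒ x = √(2E/k) = √(2 × 1783.4/4240) = 0.9172 m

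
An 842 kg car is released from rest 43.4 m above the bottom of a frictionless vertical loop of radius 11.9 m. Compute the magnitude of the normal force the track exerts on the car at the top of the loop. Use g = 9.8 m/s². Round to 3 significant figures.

Energy from release to top (height 2r): mgh = ½mv_top² + mg(2r)
v_top² = 2g(h − 2r) = 2(9.8)(43.4 − 23.80) = 384.16 m²/s²
At the top, both N and weight point toward the centre: N + mg = mv_top²/r
N = m(v_top²/r − g) = 842(384.16/11.9 − 9.8) = 18930 N

N = 18900 N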